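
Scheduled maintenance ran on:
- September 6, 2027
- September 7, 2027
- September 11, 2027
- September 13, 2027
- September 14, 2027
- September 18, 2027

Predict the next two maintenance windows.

Gaps: 1, 4, 2, 1, 4 days — not constant, but cyclic with period 3.
The events fall on every Monday, Tuesday and Saturday.
Next Monday: September 20, 2027.
Next Tuesday: September 21, 2027.

September 20, 2027; September 21, 2027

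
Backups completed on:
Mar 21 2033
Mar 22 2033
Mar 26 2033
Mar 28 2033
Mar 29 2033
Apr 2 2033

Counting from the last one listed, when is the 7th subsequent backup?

The gap pattern 1, 4, 2, 1, 4 repeats every 3 events.
These are the Mondays, Tuesdays and Saturdays of each week.
The following Monday is Apr 4 2033.
Next Tuesday: Apr 5 2033.
The following Saturday is Apr 9 2033.
The following Monday is Apr 11 2033.
The following Tuesday is Apr 12 2033.
Next Saturday: Apr 16 2033.
Next Monday: Apr 18 2033.

Apr 18 2033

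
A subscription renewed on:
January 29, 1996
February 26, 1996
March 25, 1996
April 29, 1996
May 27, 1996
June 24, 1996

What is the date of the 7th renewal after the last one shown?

January 27, 1997

These are Mondays with 28, 28, 35, 28, 28-day gaps.
Each is the final Monday of its month — January 29, 1996 is past the 28th, so '4th Monday' doesn't fit.
July 1996 ends with Monday July 29, 1996.
August 1996 ends with Monday August 26, 1996.
Last Monday of September 1996: September 30, 1996.
October 1996 ends with Monday October 28, 1996.
November 1996 ends with Monday November 25, 1996.
December 1996 ends with Monday December 30, 1996.
Last Monday of January 1997: January 27, 1997.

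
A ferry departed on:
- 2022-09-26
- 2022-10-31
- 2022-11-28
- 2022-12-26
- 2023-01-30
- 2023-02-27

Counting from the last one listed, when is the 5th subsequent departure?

All Mondays; the gaps (35, 28, 28, 35, 28) vary with month length.
This is the last Monday of each month.
March 2023 ends with Monday 2023-03-27.
April 2023 ends with Monday 2023-04-24.
Last Monday of May 2023: 2023-05-29.
June 2023 ends with Monday 2023-06-26.
July 2023 ends with Monday 2023-07-31.

2023-07-31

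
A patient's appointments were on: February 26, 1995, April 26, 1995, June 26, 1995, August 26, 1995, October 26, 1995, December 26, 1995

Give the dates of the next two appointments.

Each date is the 26th; the gaps (59, 61, 61, 61, 61) track the month lengths.
The rule is the 26th of every 2 months.
February 1996: February 26, 1996.
April 1996: April 26, 1996.

February 26, 1996; April 26, 1996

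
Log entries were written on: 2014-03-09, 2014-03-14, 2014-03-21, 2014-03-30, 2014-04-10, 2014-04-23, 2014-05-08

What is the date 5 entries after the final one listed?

The spacing grows by 2 each time: 5, 7, 9, 11, 13, 15 days.
Next gap: 17 days. 2014-05-08 + 17 days = 2014-05-25.
Next gap: 19 days. 2014-05-25 + 19 days = 2014-06-13.
Next gap: 21 days. 2014-06-13 + 21 days = 2014-07-04.
Next gap: 23 days. 2014-07-04 + 23 days = 2014-07-27.
Next gap: 25 days. 2014-07-27 + 25 days = 2014-08-21.

2014-08-21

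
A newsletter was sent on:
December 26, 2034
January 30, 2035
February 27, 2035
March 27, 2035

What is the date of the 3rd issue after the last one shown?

Every date is a Tuesday; gaps 35, 28, 28 days.
Each is the last Tuesday of its month (at least one falls on the 29th or later, ruling out '4th Tuesday').
Last Tuesday of April 2035: April 24, 2035.
May 2035 ends with Tuesday May 29, 2035.
Last Tuesday of June 2035: June 26, 2035.

June 26, 2035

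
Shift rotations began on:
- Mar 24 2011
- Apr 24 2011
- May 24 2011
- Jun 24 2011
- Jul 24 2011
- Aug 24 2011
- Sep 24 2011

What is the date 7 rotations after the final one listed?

Apr 24 2012

The day-of-month is always 24 (31, 30, 31, 30, 31, 31 days between events).
So this recurs on the 24th of each month.
Next: October 2011 → Oct 24 2011.
Next: November 2011 → Nov 24 2011.
Next: December 2011 → Dec 24 2011.
January 2012: Jan 24 2012.
February 2012: Feb 24 2012.
Next: March 2012 → Mar 24 2012.
April 2012: Apr 24 2012.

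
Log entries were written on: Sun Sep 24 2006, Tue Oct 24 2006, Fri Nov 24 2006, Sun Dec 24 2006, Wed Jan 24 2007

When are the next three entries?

Each date is the 24th; the gaps (30, 31, 30, 31) track the month lengths.
The rule is the 24th of each month.
February 2007: Sat Feb 24 2007.
Next: March 2007 → Sat Mar 24 2007.
April 2007: Tue Apr 24 2007.

Sat Feb 24 2007, Sat Mar 24 2007, Tue Apr 24 2007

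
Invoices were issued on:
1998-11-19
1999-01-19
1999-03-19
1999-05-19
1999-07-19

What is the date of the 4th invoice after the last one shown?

Each date is the 19th; the gaps (61, 59, 61, 61) track the month lengths.
The rule is the 19th of every 2 months.
Next: September 1999 → 1999-09-19.
November 1999: 1999-11-19.
Next: January 2000 → 2000-01-19.
Next: March 2000 → 2000-03-19.

2000-03-19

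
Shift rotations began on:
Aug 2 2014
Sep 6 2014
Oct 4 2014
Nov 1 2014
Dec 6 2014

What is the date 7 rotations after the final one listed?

Jul 4 2015

All dates are Saturdays, 35, 28, 28, 35 days apart.
Specifically, the 1st Saturday of each month.
January 2015 — 1st Saturday is Jan 3 2015.
February 2015 — 1st Saturday is Feb 7 2015.
1st Saturday of March 2015: Mar 7 2015.
1st Saturday of April 2015: Apr 4 2015.
1st Saturday of May 2015: May 2 2015.
1st Saturday of June 2015: Jun 6 2015.
1st Saturday of July 2015: Jul 4 2015.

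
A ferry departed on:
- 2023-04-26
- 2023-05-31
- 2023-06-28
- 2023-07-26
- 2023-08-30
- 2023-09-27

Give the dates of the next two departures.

All Wednesdays; the gaps (35, 28, 28, 35, 28) vary with month length.
This is the last Wednesday of each month.
October 2023 ends with Wednesday 2023-10-25.
November 2023 ends with Wednesday 2023-11-29.

2023-10-25, 2023-11-29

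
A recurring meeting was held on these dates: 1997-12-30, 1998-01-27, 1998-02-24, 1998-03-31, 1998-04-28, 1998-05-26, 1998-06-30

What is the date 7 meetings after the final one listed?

1999-01-26

All Tuesdays; the gaps (28, 28, 35, 28, 28, 35) vary with month length.
This is the last Tuesday of each month.
July 1998 ends with Tuesday 1998-07-28.
August 1998 ends with Tuesday 1998-08-25.
Last Tuesday of September 1998: 1998-09-29.
Last Tuesday of October 1998: 1998-10-27.
November 1998 ends with Tuesday 1998-11-24.
Last Tuesday of December 1998: 1998-12-29.
Last Tuesday of January 1999: 1999-01-26.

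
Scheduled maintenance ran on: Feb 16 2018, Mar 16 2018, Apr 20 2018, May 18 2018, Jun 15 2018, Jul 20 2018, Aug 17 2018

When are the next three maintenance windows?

All dates are Fridays, 28, 35, 28, 28, 35, 28 days apart.
Specifically, the 3rd Friday of each month.
September 2018 — 3rd Friday is Sep 21 2018.
3rd Friday of October 2018: Oct 19 2018.
3rd Friday of November 2018: Nov 16 2018.

Sep 21 2018, Oct 19 2018, Nov 16 2018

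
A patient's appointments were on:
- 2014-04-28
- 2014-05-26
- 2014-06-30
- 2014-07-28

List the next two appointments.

2014-08-25, 2014-09-29

Every date is a Monday; gaps 28, 35, 28 days.
Each is the last Monday of its month (at least one falls on the 29th or later, ruling out '4th Monday').
August 2014 ends with Monday 2014-08-25.
September 2014 ends with Monday 2014-09-29.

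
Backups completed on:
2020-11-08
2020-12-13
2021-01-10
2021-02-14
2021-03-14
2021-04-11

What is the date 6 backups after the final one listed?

2021-10-10

These are Sundays at 28- or 35-day spacing (35, 28, 35, 28, 28).
The pattern: 2nd Sunday of the month.
2nd Sunday of May 2021: 2021-05-09.
June 2021 — 2nd Sunday is 2021-06-13.
July 2021 — 2nd Sunday is 2021-07-11.
August 2021 — 2nd Sunday is 2021-08-08.
September 2021 — 2nd Sunday is 2021-09-12.
October 2021 — 2nd Sunday is 2021-10-10.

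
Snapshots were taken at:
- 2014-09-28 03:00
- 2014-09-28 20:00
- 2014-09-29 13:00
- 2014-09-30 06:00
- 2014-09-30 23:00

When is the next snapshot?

Spacing: 17, 17, 17, 17 h — constant 17 h.
2014-09-30 23:00 + 17 h = 2014-10-01 16:00.

2014-10-01 16:00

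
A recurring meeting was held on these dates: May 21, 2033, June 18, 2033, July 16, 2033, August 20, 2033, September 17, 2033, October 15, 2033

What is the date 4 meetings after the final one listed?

February 18, 2034

All dates are Saturdays, 28, 28, 35, 28, 28 days apart.
Specifically, the 3rd Saturday of each month.
November 2033 — 3rd Saturday is November 19, 2033.
3rd Saturday of December 2033: December 17, 2033.
January 2034 — 3rd Saturday is January 21, 2034.
3rd Saturday of February 2034: February 18, 2034.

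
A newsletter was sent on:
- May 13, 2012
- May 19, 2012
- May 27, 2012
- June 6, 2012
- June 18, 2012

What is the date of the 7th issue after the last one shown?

Gaps: 6, 8, 10, 12 days — each gap is 2 larger than the previous one.
Next gap: 14 days. June 18, 2012 + 14 days = July 2, 2012.
Next gap: 16 days. July 2, 2012 + 16 days = July 18, 2012.
Next gap: 18 days. July 18, 2012 + 18 days = August 5, 2012.
Next gap: 20 days. August 5, 2012 + 20 days = August 25, 2012.
Next gap: 22 days. August 25, 2012 + 22 days = September 16, 2012.
Next gap: 24 days. September 16, 2012 + 24 days = October 10, 2012.
Next gap: 26 days. October 10, 2012 + 26 days = November 5, 2012.

November 5, 2012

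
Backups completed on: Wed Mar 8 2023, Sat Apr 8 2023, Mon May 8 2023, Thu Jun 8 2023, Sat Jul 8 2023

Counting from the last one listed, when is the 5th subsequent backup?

Fri Dec 8 2023

The day-of-month is always 8 (31, 30, 31, 30 days between events).
So this recurs on the 8th of each month.
August 2023: Tue Aug 8 2023.
September 2023: Fri Sep 8 2023.
Next: October 2023 → Sun Oct 8 2023.
November 2023: Wed Nov 8 2023.
Next: December 2023 → Fri Dec 8 2023.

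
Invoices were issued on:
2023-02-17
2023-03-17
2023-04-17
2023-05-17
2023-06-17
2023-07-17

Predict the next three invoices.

2023-08-17, 2023-09-17, 2023-10-17

The day-of-month is always 17 (28, 31, 30, 31, 30 days between events).
So this recurs on the 17th of each month.
Next: August 2023 → 2023-08-17.
Next: September 2023 → 2023-09-17.
October 2023: 2023-10-17.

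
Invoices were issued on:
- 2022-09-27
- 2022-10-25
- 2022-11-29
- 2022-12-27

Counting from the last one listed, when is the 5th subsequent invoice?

2023-05-30

All Tuesdays; the gaps (28, 35, 28) vary with month length.
This is the last Tuesday of each month.
January 2023 ends with Tuesday 2023-01-31.
February 2023 ends with Tuesday 2023-02-28.
Last Tuesday of March 2023: 2023-03-28.
Last Tuesday of April 2023: 2023-04-25.
May 2023 ends with Tuesday 2023-05-30.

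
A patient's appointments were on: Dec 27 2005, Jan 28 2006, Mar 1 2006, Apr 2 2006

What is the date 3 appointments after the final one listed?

Gaps between consecutive events: 32, 32, 32 days — a constant 32-day interval.
Apr 2 2006 + 32 days = May 4 2006.
May 4 2006 + 32 days = Jun 5 2006.
Jun 5 2006 + 32 days = Jul 7 2006.

Jul 7 2006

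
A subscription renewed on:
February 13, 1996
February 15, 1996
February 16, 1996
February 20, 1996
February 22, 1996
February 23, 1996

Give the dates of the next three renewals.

The gap pattern 2, 1, 4, 2, 1 repeats every 3 events.
These are the Tuesdays, Thursdays and Fridays of each week.
The following Tuesday is February 27, 1996.
The following Thursday is February 29, 1996.
The following Friday is March 1, 1996.

February 27, 1996; February 29, 1996; March 1, 1996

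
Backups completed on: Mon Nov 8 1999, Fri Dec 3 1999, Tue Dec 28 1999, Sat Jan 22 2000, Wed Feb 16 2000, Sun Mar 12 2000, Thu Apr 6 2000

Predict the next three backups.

Gaps between consecutive events: 25, 25, 25, 25, 25, 25 days — a constant 25-day interval.
Thu Apr 6 2000 + 25 days = Mon May 1 2000.
Mon May 1 2000 + 25 days = Fri May 26 2000.
Fri May 26 2000 + 25 days = Tue Jun 20 2000.

Mon May 1 2000, Fri May 26 2000, Tue Jun 20 2000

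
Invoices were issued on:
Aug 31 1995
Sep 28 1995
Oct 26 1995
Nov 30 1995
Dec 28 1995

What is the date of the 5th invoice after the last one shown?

These are Thursdays with 28, 28, 35, 28-day gaps.
Each is the final Thursday of its month — Aug 31 1995 is past the 28th, so '4th Thursday' doesn't fit.
January 1996 ends with Thursday Jan 25 1996.
Last Thursday of February 1996: Feb 29 1996.
March 1996 ends with Thursday Mar 28 1996.
Last Thursday of April 1996: Apr 25 1996.
Last Thursday of May 1996: May 30 1996.

May 30 1996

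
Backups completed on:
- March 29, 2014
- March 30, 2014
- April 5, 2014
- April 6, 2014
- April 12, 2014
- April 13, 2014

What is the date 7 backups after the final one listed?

Gaps: 1, 6, 1, 6, 1 days — not constant, but cyclic with period 2.
The events fall on every Saturday and Sunday.
Next Saturday: April 19, 2014.
Next Sunday: April 20, 2014.
The following Saturday is April 26, 2014.
Next Sunday: April 27, 2014.
Next Saturday: May 3, 2014.
Next Sunday: May 4, 2014.
The following Saturday is May 10, 2014.

May 10, 2014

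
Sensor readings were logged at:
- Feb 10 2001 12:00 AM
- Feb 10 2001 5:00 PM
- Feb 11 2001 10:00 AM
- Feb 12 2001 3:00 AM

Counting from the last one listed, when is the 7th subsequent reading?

Feb 17 2001 2:00 AM

Spacing: 17, 17, 17 h — constant 17 h.
Feb 12 2001 3:00 AM + 17 h = Feb 12 2001 8:00 PM.
Feb 12 2001 8:00 PM + 17 h = Feb 13 2001 1:00 PM.
Feb 13 2001 1:00 PM + 17 h = Feb 14 2001 6:00 AM.
Feb 14 2001 6:00 AM + 17 h = Feb 14 2001 11:00 PM.
Feb 14 2001 11:00 PM + 17 h = Feb 15 2001 4:00 PM.
Feb 15 2001 4:00 PM + 17 h = Feb 16 2001 9:00 AM.
Feb 16 2001 9:00 AM + 17 h = Feb 17 2001 2:00 AM.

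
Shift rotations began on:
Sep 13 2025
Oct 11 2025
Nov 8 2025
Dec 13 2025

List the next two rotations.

These are Saturdays at 28- or 35-day spacing (28, 28, 35).
The pattern: 2nd Saturday of the month.
2nd Saturday of January 2026: Jan 10 2026.
February 2026 — 2nd Saturday is Feb 14 2026.

Jan 10 2026, Feb 14 2026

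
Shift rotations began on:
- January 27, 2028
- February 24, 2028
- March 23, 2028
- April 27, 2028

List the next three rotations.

May 25, 2028; June 22, 2028; July 27, 2028

Gaps: 28, 28, 35 days — a mix of 28 and 35. Every date is a Thursday.
Each is the 4th Thursday of its month.
4th Thursday of May 2028: May 25, 2028.
June 2028 — 4th Thursday is June 22, 2028.
4th Thursday of July 2028: July 27, 2028.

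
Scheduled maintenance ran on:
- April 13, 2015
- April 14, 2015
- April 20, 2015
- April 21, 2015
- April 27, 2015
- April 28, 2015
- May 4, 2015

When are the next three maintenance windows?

The gap pattern 1, 6, 1, 6, 1, 6 repeats every 2 events.
These are the Mondays and Tuesdays of each week.
Next Tuesday: May 5, 2015.
The following Monday is May 11, 2015.
The following Tuesday is May 12, 2015.

May 5, 2015; May 11, 2015; May 12, 2015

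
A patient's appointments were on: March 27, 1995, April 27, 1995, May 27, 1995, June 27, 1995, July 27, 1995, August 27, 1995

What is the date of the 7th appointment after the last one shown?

March 27, 1996

The day-of-month is always 27 (31, 30, 31, 30, 31 days between events).
So this recurs on the 27th of each month.
Next: September 1995 → September 27, 1995.
October 1995: October 27, 1995.
November 1995: November 27, 1995.
December 1995: December 27, 1995.
January 1996: January 27, 1996.
Next: February 1996 → February 27, 1996.
March 1996: March 27, 1996.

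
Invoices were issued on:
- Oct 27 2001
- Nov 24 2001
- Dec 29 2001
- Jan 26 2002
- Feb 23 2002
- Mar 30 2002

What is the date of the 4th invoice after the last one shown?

Jul 27 2002

All Saturdays; the gaps (28, 35, 28, 28, 35) vary with month length.
This is the last Saturday of each month.
Last Saturday of April 2002: Apr 27 2002.
May 2002 ends with Saturday May 25 2002.
Last Saturday of June 2002: Jun 29 2002.
Last Saturday of July 2002: Jul 27 2002.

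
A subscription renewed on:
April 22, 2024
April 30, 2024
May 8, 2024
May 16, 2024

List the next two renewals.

The spacing is 8, 8, 8 days — always 8 days.
May 16, 2024 + 8 days = May 24, 2024.
May 24, 2024 + 8 days = June 1, 2024.

May 24, 2024; June 1, 2024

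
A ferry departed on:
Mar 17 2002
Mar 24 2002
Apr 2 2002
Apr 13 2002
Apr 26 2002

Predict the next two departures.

Gaps: 7, 9, 11, 13 days — each gap is 2 larger than the previous one.
Next gap: 15 days. Apr 26 2002 + 15 days = May 11 2002.
Next gap: 17 days. May 11 2002 + 17 days = May 28 2002.

May 11 2002, May 28 2002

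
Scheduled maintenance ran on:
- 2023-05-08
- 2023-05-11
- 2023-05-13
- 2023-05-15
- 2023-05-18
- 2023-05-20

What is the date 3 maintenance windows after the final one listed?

Gaps: 3, 2, 2, 3, 2 days — not constant, but cyclic with period 3.
The events fall on every Monday, Thursday and Saturday.
Next Monday: 2023-05-22.
Next Thursday: 2023-05-25.
The following Saturday is 2023-05-27.

2023-05-27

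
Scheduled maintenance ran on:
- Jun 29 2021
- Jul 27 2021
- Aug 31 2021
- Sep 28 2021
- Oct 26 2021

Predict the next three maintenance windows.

Every date is a Tuesday; gaps 28, 35, 28, 28 days.
Each is the last Tuesday of its month (at least one falls on the 29th or later, ruling out '4th Tuesday').
Last Tuesday of November 2021: Nov 30 2021.
Last Tuesday of December 2021: Dec 28 2021.
Last Tuesday of January 2022: Jan 25 2022.

Nov 30 2021, Dec 28 2021, Jan 25 2022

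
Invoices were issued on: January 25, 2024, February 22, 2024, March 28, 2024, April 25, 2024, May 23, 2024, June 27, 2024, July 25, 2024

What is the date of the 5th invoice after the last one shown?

All dates are Thursdays, 28, 35, 28, 28, 35, 28 days apart.
Specifically, the 4th Thursday of each month.
4th Thursday of August 2024: August 22, 2024.
4th Thursday of September 2024: September 26, 2024.
October 2024 — 4th Thursday is October 24, 2024.
4th Thursday of November 2024: November 28, 2024.
December 2024 — 4th Thursday is December 26, 2024.

December 26, 2024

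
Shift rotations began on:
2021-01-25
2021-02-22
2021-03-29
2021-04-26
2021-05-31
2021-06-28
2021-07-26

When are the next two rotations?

All Mondays; the gaps (28, 35, 28, 35, 28, 28) vary with month length.
This is the last Monday of each month.
August 2021 ends with Monday 2021-08-30.
September 2021 ends with Monday 2021-09-27.

2021-08-30, 2021-09-27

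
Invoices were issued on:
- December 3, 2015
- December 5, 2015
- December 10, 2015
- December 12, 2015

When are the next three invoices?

Every event lands on a Thursday or Saturday (gaps cycle 2, 5, 2).
So the schedule is: every Thursday and Saturday.
The following Thursday is December 17, 2015.
Next Saturday: December 19, 2015.
Next Thursday: December 24, 2015.

December 17, 2015; December 19, 2015; December 24, 2015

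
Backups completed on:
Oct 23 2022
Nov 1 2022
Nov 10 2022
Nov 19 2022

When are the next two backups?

The spacing is 9, 9, 9 days — always 9 days.
Nov 19 2022 + 9 days = Nov 28 2022.
Nov 28 2022 + 9 days = Dec 7 2022.

Nov 28 2022, Dec 7 2022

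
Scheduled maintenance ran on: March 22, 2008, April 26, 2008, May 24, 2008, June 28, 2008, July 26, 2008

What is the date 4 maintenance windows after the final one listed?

These are Saturdays at 28- or 35-day spacing (35, 28, 35, 28).
The pattern: 4th Saturday of the month.
August 2008 — 4th Saturday is August 23, 2008.
September 2008 — 4th Saturday is September 27, 2008.
October 2008 — 4th Saturday is October 25, 2008.
November 2008 — 4th Saturday is November 22, 2008.

November 22, 2008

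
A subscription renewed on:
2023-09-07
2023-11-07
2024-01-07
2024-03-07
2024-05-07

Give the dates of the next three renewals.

Each date is the 7th; the gaps (61, 61, 60, 61) track the month lengths.
The rule is the 7th of every 2 months.
Next: July 2024 → 2024-07-07.
September 2024: 2024-09-07.
November 2024: 2024-11-07.

2024-07-07, 2024-09-07, 2024-11-07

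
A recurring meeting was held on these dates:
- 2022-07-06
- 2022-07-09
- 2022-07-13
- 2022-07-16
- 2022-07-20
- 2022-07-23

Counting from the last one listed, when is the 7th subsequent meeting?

Gaps: 3, 4, 3, 4, 3 days — not constant, but cyclic with period 2.
The events fall on every Wednesday and Saturday.
The following Wednesday is 2022-07-27.
The following Saturday is 2022-07-30.
Next Wednesday: 2022-08-03.
Next Saturday: 2022-08-06.
The following Wednesday is 2022-08-10.
The following Saturday is 2022-08-13.
Next Wednesday: 2022-08-17.

2022-08-17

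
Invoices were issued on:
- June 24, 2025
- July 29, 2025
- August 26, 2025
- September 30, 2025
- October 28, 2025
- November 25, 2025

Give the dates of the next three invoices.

All Tuesdays; the gaps (35, 28, 35, 28, 28) vary with month length.
This is the last Tuesday of each month.
December 2025 ends with Tuesday December 30, 2025.
Last Tuesday of January 2026: January 27, 2026.
Last Tuesday of February 2026: February 24, 2026.

December 30, 2025; January 27, 2026; February 24, 2026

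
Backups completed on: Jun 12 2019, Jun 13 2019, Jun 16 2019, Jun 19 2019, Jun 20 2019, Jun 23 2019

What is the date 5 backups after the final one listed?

Jul 4 2019

Gaps: 1, 3, 3, 1, 3 days — not constant, but cyclic with period 3.
The events fall on every Wednesday, Thursday and Sunday.
Next Wednesday: Jun 26 2019.
Next Thursday: Jun 27 2019.
Next Sunday: Jun 30 2019.
The following Wednesday is Jul 3 2019.
The following Thursday is Jul 4 2019.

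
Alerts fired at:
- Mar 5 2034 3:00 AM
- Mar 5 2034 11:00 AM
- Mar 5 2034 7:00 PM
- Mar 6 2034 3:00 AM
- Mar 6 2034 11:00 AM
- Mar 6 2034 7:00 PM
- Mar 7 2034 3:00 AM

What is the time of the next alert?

Gaps: 8, 8, 8, 8, 8, 8 hours — each event is 8 hours after the previous one.
Mar 7 2034 3:00 AM + 8 h = Mar 7 2034 11:00 AM.

Mar 7 2034 11:00 AM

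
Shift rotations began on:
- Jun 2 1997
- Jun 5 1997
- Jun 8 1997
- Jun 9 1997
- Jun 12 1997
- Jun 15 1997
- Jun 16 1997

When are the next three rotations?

Jun 19 1997, Jun 22 1997, Jun 23 1997

Gaps: 3, 3, 1, 3, 3, 1 days — not constant, but cyclic with period 3.
The events fall on every Monday, Thursday and Sunday.
Next Thursday: Jun 19 1997.
Next Sunday: Jun 22 1997.
Next Monday: Jun 23 1997.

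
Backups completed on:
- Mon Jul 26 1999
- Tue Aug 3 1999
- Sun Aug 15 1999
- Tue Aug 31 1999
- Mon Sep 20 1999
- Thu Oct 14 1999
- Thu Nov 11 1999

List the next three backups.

Mon Dec 13 1999, Tue Jan 18 2000, Sun Feb 27 2000

The spacing grows by 4 each time: 8, 12, 16, 20, 24, 28 days.
Next gap: 32 days. Thu Nov 11 1999 + 32 days = Mon Dec 13 1999.
Next gap: 36 days. Mon Dec 13 1999 + 36 days = Tue Jan 18 2000.
Next gap: 40 days. Tue Jan 18 2000 + 40 days = Sun Feb 27 2000.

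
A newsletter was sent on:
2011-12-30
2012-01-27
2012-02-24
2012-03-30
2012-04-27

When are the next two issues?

Every date is a Friday; gaps 28, 28, 35, 28 days.
Each is the last Friday of its month (at least one falls on the 29th or later, ruling out '4th Friday').
May 2012 ends with Friday 2012-05-25.
June 2012 ends with Friday 2012-06-29.

2012-05-25, 2012-06-29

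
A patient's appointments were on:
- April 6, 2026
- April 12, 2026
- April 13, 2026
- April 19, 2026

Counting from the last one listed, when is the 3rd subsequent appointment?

April 27, 2026

Gaps: 6, 1, 6 days — not constant, but cyclic with period 2.
The events fall on every Monday and Sunday.
Next Monday: April 20, 2026.
The following Sunday is April 26, 2026.
Next Monday: April 27, 2026.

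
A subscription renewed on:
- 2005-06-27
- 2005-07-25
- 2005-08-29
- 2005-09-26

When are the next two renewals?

Every date is a Monday; gaps 28, 35, 28 days.
Each is the last Monday of its month (at least one falls on the 29th or later, ruling out '4th Monday').
Last Monday of October 2005: 2005-10-31.
November 2005 ends with Monday 2005-11-28.

2005-10-31, 2005-11-28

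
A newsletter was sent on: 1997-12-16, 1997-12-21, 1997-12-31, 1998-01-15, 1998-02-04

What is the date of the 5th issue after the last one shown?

The spacing grows by 5 each time: 5, 10, 15, 20 days.
Next gap: 25 days. 1998-02-04 + 25 days = 1998-03-01.
Next gap: 30 days. 1998-03-01 + 30 days = 1998-03-31.
Next gap: 35 days. 1998-03-31 + 35 days = 1998-05-05.
Next gap: 40 days. 1998-05-05 + 40 days = 1998-06-14.
Next gap: 45 days. 1998-06-14 + 45 days = 1998-07-29.

1998-07-29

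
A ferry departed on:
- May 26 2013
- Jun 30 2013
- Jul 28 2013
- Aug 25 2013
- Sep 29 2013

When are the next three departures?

These are Sundays with 35, 28, 28, 35-day gaps.
Each is the final Sunday of its month — Jun 30 2013 is past the 28th, so '4th Sunday' doesn't fit.
Last Sunday of October 2013: Oct 27 2013.
November 2013 ends with Sunday Nov 24 2013.
Last Sunday of December 2013: Dec 29 2013.

Oct 27 2013, Nov 24 2013, Dec 29 2013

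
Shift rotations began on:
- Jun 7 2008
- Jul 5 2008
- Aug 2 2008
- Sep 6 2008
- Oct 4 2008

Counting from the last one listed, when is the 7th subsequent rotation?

These are Saturdays at 28- or 35-day spacing (28, 28, 35, 28).
The pattern: 1st Saturday of the month.
November 2008 — 1st Saturday is Nov 1 2008.
December 2008 — 1st Saturday is Dec 6 2008.
January 2009 — 1st Saturday is Jan 3 2009.
1st Saturday of February 2009: Feb 7 2009.
1st Saturday of March 2009: Mar 7 2009.
1st Saturday of April 2009: Apr 4 2009.
May 2009 — 1st Saturday is May 2 2009.

May 2 2009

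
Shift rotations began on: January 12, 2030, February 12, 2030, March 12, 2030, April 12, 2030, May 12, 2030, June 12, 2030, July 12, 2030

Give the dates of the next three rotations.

August 12, 2030; September 12, 2030; October 12, 2030

Gaps: 31, 28, 31, 30, 31, 30 days — not constant. Every event is on the 12th of the month.
Pattern: the 12th of each month.
August 2030: August 12, 2030.
September 2030: September 12, 2030.
October 2030: October 12, 2030.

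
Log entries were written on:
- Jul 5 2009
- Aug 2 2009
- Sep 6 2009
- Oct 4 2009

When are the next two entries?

Nov 1 2009, Dec 6 2009

These are Sundays at 28- or 35-day spacing (28, 35, 28).
The pattern: 1st Sunday of the month.
1st Sunday of November 2009: Nov 1 2009.
1st Sunday of December 2009: Dec 6 2009.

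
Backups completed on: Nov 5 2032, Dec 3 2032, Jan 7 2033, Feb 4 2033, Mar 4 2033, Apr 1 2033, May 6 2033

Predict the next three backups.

Jun 3 2033, Jul 1 2033, Aug 5 2033

These are Fridays at 28- or 35-day spacing (28, 35, 28, 28, 28, 35).
The pattern: 1st Friday of the month.
June 2033 — 1st Friday is Jun 3 2033.
1st Friday of July 2033: Jul 1 2033.
1st Friday of August 2033: Aug 5 2033.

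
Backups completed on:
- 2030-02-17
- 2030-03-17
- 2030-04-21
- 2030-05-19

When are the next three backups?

2030-06-16, 2030-07-21, 2030-08-18

All dates are Sundays, 28, 35, 28 days apart.
Specifically, the 3rd Sunday of each month.
June 2030 — 3rd Sunday is 2030-06-16.
July 2030 — 3rd Sunday is 2030-07-21.
3rd Sunday of August 2030: 2030-08-18.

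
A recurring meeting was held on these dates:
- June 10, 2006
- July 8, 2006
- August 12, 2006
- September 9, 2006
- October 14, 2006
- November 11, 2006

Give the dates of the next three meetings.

These are Saturdays at 28- or 35-day spacing (28, 35, 28, 35, 28).
The pattern: 2nd Saturday of the month.
December 2006 — 2nd Saturday is December 9, 2006.
2nd Saturday of January 2007: January 13, 2007.
February 2007 — 2nd Saturday is February 10, 2007.

December 9, 2006; January 13, 2007; February 10, 2007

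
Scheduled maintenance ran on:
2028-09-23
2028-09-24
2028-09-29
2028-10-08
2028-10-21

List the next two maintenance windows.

2028-11-07, 2028-11-28

The spacing grows by 4 each time: 1, 5, 9, 13 days.
Next gap: 17 days. 2028-10-21 + 17 days = 2028-11-07.
Next gap: 21 days. 2028-11-07 + 21 days = 2028-11-28.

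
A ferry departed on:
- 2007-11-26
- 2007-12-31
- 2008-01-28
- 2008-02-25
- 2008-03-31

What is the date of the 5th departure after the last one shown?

2008-08-25

Every date is a Monday; gaps 35, 28, 28, 35 days.
Each is the last Monday of its month (at least one falls on the 29th or later, ruling out '4th Monday').
April 2008 ends with Monday 2008-04-28.
May 2008 ends with Monday 2008-05-26.
Last Monday of June 2008: 2008-06-30.
July 2008 ends with Monday 2008-07-28.
Last Monday of August 2008: 2008-08-25.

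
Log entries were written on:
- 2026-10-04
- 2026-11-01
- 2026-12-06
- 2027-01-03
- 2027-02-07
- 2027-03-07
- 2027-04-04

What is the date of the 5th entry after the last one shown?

All dates are Sundays, 28, 35, 28, 35, 28, 28 days apart.
Specifically, the 1st Sunday of each month.
1st Sunday of May 2027: 2027-05-02.
1st Sunday of June 2027: 2027-06-06.
1st Sunday of July 2027: 2027-07-04.
August 2027 — 1st Sunday is 2027-08-01.
1st Sunday of September 2027: 2027-09-05.

2027-09-05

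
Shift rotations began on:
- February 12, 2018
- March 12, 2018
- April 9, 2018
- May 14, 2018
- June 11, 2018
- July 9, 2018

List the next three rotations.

August 13, 2018; September 10, 2018; October 8, 2018

Gaps: 28, 28, 35, 28, 28 days — a mix of 28 and 35. Every date is a Monday.
Each is the 2nd Monday of its month.
August 2018 — 2nd Monday is August 13, 2018.
September 2018 — 2nd Monday is September 10, 2018.
2nd Monday of October 2018: October 8, 2018.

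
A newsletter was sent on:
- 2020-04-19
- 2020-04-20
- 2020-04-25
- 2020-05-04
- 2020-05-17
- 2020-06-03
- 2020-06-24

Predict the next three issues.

The spacing grows by 4 each time: 1, 5, 9, 13, 17, 21 days.
Next gap: 25 days. 2020-06-24 + 25 days = 2020-07-19.
Next gap: 29 days. 2020-07-19 + 29 days = 2020-08-17.
Next gap: 33 days. 2020-08-17 + 33 days = 2020-09-19.

2020-07-19, 2020-08-17, 2020-09-19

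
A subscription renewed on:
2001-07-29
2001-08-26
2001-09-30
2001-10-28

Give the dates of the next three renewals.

Every date is a Sunday; gaps 28, 35, 28 days.
Each is the last Sunday of its month (at least one falls on the 29th or later, ruling out '4th Sunday').
November 2001 ends with Sunday 2001-11-25.
December 2001 ends with Sunday 2001-12-30.
January 2002 ends with Sunday 2002-01-27.

2001-11-25, 2001-12-30, 2002-01-27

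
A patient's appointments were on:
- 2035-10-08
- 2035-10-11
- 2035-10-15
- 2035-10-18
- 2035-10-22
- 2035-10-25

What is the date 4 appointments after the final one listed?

2035-11-08

Gaps: 3, 4, 3, 4, 3 days — not constant, but cyclic with period 2.
The events fall on every Monday and Thursday.
The following Monday is 2035-10-29.
The following Thursday is 2035-11-01.
The following Monday is 2035-11-05.
Next Thursday: 2035-11-08.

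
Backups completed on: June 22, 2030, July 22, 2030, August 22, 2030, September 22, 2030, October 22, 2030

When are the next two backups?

November 22, 2030; December 22, 2030

Each date is the 22nd; the gaps (30, 31, 31, 30) track the month lengths.
The rule is the 22nd of each month.
Next: November 2030 → November 22, 2030.
December 2030: December 22, 2030.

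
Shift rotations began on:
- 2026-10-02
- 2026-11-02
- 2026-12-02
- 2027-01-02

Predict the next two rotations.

Each date is the 2nd; the gaps (31, 30, 31) track the month lengths.
The rule is the 2nd of each month.
Next: February 2027 → 2027-02-02.
March 2027: 2027-03-02.

2027-02-02, 2027-03-02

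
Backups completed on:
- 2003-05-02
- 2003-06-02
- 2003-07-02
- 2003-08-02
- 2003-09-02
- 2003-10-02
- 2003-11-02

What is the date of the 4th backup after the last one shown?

2004-03-02

The day-of-month is always 2 (31, 30, 31, 31, 30, 31 days between events).
So this recurs on the 2nd of each month.
Next: December 2003 → 2003-12-02.
Next: January 2004 → 2004-01-02.
February 2004: 2004-02-02.
March 2004: 2004-03-02.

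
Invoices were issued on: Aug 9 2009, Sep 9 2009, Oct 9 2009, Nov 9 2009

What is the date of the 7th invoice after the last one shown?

Jun 9 2010

Each date is the 9th; the gaps (31, 30, 31) track the month lengths.
The rule is the 9th of each month.
December 2009: Dec 9 2009.
January 2010: Jan 9 2010.
February 2010: Feb 9 2010.
March 2010: Mar 9 2010.
Next: April 2010 → Apr 9 2010.
Next: May 2010 → May 9 2010.
Next: June 2010 → Jun 9 2010.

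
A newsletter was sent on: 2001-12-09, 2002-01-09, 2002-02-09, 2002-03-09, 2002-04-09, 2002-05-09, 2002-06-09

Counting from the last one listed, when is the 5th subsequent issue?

Each date is the 9th; the gaps (31, 31, 28, 31, 30, 31) track the month lengths.
The rule is the 9th of each month.
July 2002: 2002-07-09.
Next: August 2002 → 2002-08-09.
September 2002: 2002-09-09.
October 2002: 2002-10-09.
November 2002: 2002-11-09.

2002-11-09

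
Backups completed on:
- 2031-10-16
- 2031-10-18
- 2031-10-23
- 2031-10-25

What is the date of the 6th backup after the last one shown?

2031-11-15

Gaps: 2, 5, 2 days — not constant, but cyclic with period 2.
The events fall on every Thursday and Saturday.
Next Thursday: 2031-10-30.
The following Saturday is 2031-11-01.
The following Thursday is 2031-11-06.
Next Saturday: 2031-11-08.
Next Thursday: 2031-11-13.
The following Saturday is 2031-11-15.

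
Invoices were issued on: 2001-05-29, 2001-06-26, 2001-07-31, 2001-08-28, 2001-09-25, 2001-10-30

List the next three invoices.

2001-11-27, 2001-12-25, 2002-01-29

All Tuesdays; the gaps (28, 35, 28, 28, 35) vary with month length.
This is the last Tuesday of each month.
November 2001 ends with Tuesday 2001-11-27.
Last Tuesday of December 2001: 2001-12-25.
January 2002 ends with Tuesday 2002-01-29.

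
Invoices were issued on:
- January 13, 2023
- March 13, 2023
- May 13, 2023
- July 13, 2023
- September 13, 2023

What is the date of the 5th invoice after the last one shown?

July 13, 2024

Gaps: 59, 61, 61, 62 days — not constant. Every event is on the 13th of the month.
Pattern: the 13th of every 2 months.
November 2023: November 13, 2023.
January 2024: January 13, 2024.
Next: March 2024 → March 13, 2024.
May 2024: May 13, 2024.
Next: July 2024 → July 13, 2024.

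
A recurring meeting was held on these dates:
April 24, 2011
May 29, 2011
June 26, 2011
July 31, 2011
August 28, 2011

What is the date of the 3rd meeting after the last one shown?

November 27, 2011

These are Sundays with 35, 28, 35, 28-day gaps.
Each is the final Sunday of its month — May 29, 2011 is past the 28th, so '4th Sunday' doesn't fit.
September 2011 ends with Sunday September 25, 2011.
Last Sunday of October 2011: October 30, 2011.
Last Sunday of November 2011: November 27, 2011.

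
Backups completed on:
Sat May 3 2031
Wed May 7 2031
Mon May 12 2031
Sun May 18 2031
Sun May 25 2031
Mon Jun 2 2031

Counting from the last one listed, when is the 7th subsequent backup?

Mon Aug 25 2031

The spacing grows by 1 each time: 4, 5, 6, 7, 8 days.
Next gap: 9 days. Mon Jun 2 2031 + 9 days = Wed Jun 11 2031.
Next gap: 10 days. Wed Jun 11 2031 + 10 days = Sat Jun 21 2031.
Next gap: 11 days. Sat Jun 21 2031 + 11 days = Wed Jul 2 2031.
Next gap: 12 days. Wed Jul 2 2031 + 12 days = Mon Jul 14 2031.
Next gap: 13 days. Mon Jul 14 2031 + 13 days = Sun Jul 27 2031.
Next gap: 14 days. Sun Jul 27 2031 + 14 days = Sun Aug 10 2031.
Next gap: 15 days. Sun Aug 10 2031 + 15 days = Mon Aug 25 2031.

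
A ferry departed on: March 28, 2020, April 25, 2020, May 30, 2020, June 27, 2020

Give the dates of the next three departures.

All Saturdays; the gaps (28, 35, 28) vary with month length.
This is the last Saturday of each month.
Last Saturday of July 2020: July 25, 2020.
August 2020 ends with Saturday August 29, 2020.
Last Saturday of September 2020: September 26, 2020.

July 25, 2020; August 29, 2020; September 26, 2020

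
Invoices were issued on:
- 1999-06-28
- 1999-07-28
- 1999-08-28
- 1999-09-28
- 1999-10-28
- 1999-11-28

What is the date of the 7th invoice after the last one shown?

2000-06-28

Each date is the 28th; the gaps (30, 31, 31, 30, 31) track the month lengths.
The rule is the 28th of each month.
December 1999: 1999-12-28.
Next: January 2000 → 2000-01-28.
February 2000: 2000-02-28.
March 2000: 2000-03-28.
Next: April 2000 → 2000-04-28.
May 2000: 2000-05-28.
June 2000: 2000-06-28.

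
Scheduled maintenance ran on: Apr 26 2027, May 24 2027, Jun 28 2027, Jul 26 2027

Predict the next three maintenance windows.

Aug 23 2027, Sep 27 2027, Oct 25 2027

These are Mondays at 28- or 35-day spacing (28, 35, 28).
The pattern: 4th Monday of the month.
August 2027 — 4th Monday is Aug 23 2027.
September 2027 — 4th Monday is Sep 27 2027.
4th Monday of October 2027: Oct 25 2027.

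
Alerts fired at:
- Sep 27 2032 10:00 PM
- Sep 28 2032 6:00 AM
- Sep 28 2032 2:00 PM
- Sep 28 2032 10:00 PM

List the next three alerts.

Spacing: 8, 8, 8 h — constant 8 h.
Sep 28 2032 10:00 PM + 8 h = Sep 29 2032 6:00 AM.
Sep 29 2032 6:00 AM + 8 h = Sep 29 2032 2:00 PM.
Sep 29 2032 2:00 PM + 8 h = Sep 29 2032 10:00 PM.

Sep 29 2032 6:00 AM, Sep 29 2032 2:00 PM, Sep 29 2032 10:00 PM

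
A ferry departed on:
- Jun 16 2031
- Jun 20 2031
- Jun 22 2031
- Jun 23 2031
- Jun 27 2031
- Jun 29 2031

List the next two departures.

Gaps: 4, 2, 1, 4, 2 days — not constant, but cyclic with period 3.
The events fall on every Monday, Friday and Sunday.
Next Monday: Jun 30 2031.
Next Friday: Jul 4 2031.

Jun 30 2031, Jul 4 2031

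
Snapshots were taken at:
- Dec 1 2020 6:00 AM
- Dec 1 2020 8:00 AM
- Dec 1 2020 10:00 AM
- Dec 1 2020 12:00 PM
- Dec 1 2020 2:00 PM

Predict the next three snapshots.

Dec 1 2020 4:00 PM, Dec 1 2020 6:00 PM, Dec 1 2020 8:00 PM

Spacing: 2, 2, 2, 2 h — constant 2 h.
Dec 1 2020 2:00 PM + 2 h = Dec 1 2020 4:00 PM.
Dec 1 2020 4:00 PM + 2 h = Dec 1 2020 6:00 PM.
Dec 1 2020 6:00 PM + 2 h = Dec 1 2020 8:00 PM.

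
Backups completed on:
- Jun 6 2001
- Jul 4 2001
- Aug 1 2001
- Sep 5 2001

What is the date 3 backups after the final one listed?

These are Wednesdays at 28- or 35-day spacing (28, 28, 35).
The pattern: 1st Wednesday of the month.
1st Wednesday of October 2001: Oct 3 2001.
1st Wednesday of November 2001: Nov 7 2001.
December 2001 — 1st Wednesday is Dec 5 2001.

Dec 5 2001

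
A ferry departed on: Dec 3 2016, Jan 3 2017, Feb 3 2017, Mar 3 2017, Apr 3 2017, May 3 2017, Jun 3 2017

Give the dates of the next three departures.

Jul 3 2017, Aug 3 2017, Sep 3 2017

The day-of-month is always 3 (31, 31, 28, 31, 30, 31 days between events).
So this recurs on the 3rd of each month.
Next: July 2017 → Jul 3 2017.
August 2017: Aug 3 2017.
September 2017: Sep 3 2017.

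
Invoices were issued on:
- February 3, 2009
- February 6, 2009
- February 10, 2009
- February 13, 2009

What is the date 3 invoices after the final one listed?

February 24, 2009

The gap pattern 3, 4, 3 repeats every 2 events.
These are the Tuesdays and Fridays of each week.
The following Tuesday is February 17, 2009.
The following Friday is February 20, 2009.
The following Tuesday is February 24, 2009.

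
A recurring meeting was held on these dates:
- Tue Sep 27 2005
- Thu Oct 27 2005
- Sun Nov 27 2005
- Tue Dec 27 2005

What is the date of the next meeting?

Fri Jan 27 2006

Each date is the 27th; the gaps (30, 31, 30) track the month lengths.
The rule is the 27th of each month.
Next: January 2006 → Fri Jan 27 2006.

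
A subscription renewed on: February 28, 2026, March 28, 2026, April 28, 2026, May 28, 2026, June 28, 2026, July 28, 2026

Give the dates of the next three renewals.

Each date is the 28th; the gaps (28, 31, 30, 31, 30) track the month lengths.
The rule is the 28th of each month.
Next: August 2026 → August 28, 2026.
Next: September 2026 → September 28, 2026.
Next: October 2026 → October 28, 2026.

August 28, 2026; September 28, 2026; October 28, 2026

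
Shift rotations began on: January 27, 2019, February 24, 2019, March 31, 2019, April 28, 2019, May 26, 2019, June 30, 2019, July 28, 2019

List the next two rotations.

August 25, 2019; September 29, 2019

All Sundays; the gaps (28, 35, 28, 28, 35, 28) vary with month length.
This is the last Sunday of each month.
Last Sunday of August 2019: August 25, 2019.
September 2019 ends with Sunday September 29, 2019.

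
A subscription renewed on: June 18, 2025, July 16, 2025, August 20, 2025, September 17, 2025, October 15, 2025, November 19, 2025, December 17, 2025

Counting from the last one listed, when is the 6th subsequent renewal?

June 17, 2026

These are Wednesdays at 28- or 35-day spacing (28, 35, 28, 28, 35, 28).
The pattern: 3rd Wednesday of the month.
3rd Wednesday of January 2026: January 21, 2026.
February 2026 — 3rd Wednesday is February 18, 2026.
3rd Wednesday of March 2026: March 18, 2026.
3rd Wednesday of April 2026: April 15, 2026.
3rd Wednesday of May 2026: May 20, 2026.
3rd Wednesday of June 2026: June 17, 2026.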